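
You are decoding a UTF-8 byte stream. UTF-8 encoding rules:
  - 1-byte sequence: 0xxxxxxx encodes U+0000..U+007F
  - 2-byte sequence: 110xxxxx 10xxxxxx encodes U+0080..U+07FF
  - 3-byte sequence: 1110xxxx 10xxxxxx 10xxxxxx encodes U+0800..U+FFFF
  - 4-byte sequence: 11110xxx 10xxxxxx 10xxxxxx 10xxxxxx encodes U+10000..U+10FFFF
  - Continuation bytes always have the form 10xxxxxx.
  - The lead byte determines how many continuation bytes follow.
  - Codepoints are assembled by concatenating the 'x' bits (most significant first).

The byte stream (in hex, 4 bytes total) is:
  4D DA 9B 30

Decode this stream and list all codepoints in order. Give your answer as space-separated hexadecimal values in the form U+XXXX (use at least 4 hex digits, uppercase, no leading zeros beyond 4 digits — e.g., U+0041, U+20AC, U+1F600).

Answer: U+004D U+069B U+0030

Derivation:
Byte[0]=4D: 1-byte ASCII. cp=U+004D
Byte[1]=DA: 2-byte lead, need 1 cont bytes. acc=0x1A
Byte[2]=9B: continuation. acc=(acc<<6)|0x1B=0x69B
Completed: cp=U+069B (starts at byte 1)
Byte[3]=30: 1-byte ASCII. cp=U+0030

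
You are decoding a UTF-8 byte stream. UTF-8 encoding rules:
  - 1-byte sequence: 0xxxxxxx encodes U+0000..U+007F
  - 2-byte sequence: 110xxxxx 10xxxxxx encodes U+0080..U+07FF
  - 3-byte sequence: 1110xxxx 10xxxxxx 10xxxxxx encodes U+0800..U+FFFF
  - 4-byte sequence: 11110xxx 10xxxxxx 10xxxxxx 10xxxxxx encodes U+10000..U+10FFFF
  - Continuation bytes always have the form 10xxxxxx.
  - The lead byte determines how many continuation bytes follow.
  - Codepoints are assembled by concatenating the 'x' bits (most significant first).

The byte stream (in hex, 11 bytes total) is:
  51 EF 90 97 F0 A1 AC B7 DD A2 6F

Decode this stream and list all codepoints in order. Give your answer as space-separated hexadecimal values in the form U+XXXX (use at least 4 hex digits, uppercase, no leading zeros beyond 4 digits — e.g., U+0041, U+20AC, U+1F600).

Answer: U+0051 U+F417 U+21B37 U+0762 U+006F

Derivation:
Byte[0]=51: 1-byte ASCII. cp=U+0051
Byte[1]=EF: 3-byte lead, need 2 cont bytes. acc=0xF
Byte[2]=90: continuation. acc=(acc<<6)|0x10=0x3D0
Byte[3]=97: continuation. acc=(acc<<6)|0x17=0xF417
Completed: cp=U+F417 (starts at byte 1)
Byte[4]=F0: 4-byte lead, need 3 cont bytes. acc=0x0
Byte[5]=A1: continuation. acc=(acc<<6)|0x21=0x21
Byte[6]=AC: continuation. acc=(acc<<6)|0x2C=0x86C
Byte[7]=B7: continuation. acc=(acc<<6)|0x37=0x21B37
Completed: cp=U+21B37 (starts at byte 4)
Byte[8]=DD: 2-byte lead, need 1 cont bytes. acc=0x1D
Byte[9]=A2: continuation. acc=(acc<<6)|0x22=0x762
Completed: cp=U+0762 (starts at byte 8)
Byte[10]=6F: 1-byte ASCII. cp=U+006F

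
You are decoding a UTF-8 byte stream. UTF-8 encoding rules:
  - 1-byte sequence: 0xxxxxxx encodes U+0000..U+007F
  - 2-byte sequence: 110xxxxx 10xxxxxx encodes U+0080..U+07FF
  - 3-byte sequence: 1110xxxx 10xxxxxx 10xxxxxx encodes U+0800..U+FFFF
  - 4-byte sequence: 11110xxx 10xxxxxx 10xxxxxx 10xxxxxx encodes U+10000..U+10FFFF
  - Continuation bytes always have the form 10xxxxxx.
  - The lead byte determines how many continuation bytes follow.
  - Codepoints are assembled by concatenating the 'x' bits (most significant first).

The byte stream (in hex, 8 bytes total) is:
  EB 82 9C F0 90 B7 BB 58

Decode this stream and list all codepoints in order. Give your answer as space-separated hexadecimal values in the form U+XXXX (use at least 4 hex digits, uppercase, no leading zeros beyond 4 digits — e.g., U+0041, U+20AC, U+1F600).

Byte[0]=EB: 3-byte lead, need 2 cont bytes. acc=0xB
Byte[1]=82: continuation. acc=(acc<<6)|0x02=0x2C2
Byte[2]=9C: continuation. acc=(acc<<6)|0x1C=0xB09C
Completed: cp=U+B09C (starts at byte 0)
Byte[3]=F0: 4-byte lead, need 3 cont bytes. acc=0x0
Byte[4]=90: continuation. acc=(acc<<6)|0x10=0x10
Byte[5]=B7: continuation. acc=(acc<<6)|0x37=0x437
Byte[6]=BB: continuation. acc=(acc<<6)|0x3B=0x10DFB
Completed: cp=U+10DFB (starts at byte 3)
Byte[7]=58: 1-byte ASCII. cp=U+0058

Answer: U+B09C U+10DFB U+0058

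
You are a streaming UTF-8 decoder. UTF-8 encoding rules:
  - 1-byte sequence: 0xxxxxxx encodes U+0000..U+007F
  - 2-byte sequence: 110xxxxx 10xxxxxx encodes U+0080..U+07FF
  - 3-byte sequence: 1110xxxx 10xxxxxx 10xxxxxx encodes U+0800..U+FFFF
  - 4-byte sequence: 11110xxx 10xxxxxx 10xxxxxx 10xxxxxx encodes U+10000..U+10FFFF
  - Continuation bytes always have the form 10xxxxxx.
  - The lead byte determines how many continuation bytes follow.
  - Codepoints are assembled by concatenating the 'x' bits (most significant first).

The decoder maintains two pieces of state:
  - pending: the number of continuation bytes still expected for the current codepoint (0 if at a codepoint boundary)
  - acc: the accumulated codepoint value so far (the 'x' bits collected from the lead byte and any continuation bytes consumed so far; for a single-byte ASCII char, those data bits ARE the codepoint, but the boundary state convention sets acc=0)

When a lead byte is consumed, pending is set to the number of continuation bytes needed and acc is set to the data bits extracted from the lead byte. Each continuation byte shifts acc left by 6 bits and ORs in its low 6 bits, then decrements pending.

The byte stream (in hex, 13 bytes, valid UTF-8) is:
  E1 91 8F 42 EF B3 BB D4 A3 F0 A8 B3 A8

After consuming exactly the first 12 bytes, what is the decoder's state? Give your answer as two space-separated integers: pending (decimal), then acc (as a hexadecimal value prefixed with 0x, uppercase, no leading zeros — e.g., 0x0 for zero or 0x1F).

Answer: 1 0xA33

Derivation:
Byte[0]=E1: 3-byte lead. pending=2, acc=0x1
Byte[1]=91: continuation. acc=(acc<<6)|0x11=0x51, pending=1
Byte[2]=8F: continuation. acc=(acc<<6)|0x0F=0x144F, pending=0
Byte[3]=42: 1-byte. pending=0, acc=0x0
Byte[4]=EF: 3-byte lead. pending=2, acc=0xF
Byte[5]=B3: continuation. acc=(acc<<6)|0x33=0x3F3, pending=1
Byte[6]=BB: continuation. acc=(acc<<6)|0x3B=0xFCFB, pending=0
Byte[7]=D4: 2-byte lead. pending=1, acc=0x14
Byte[8]=A3: continuation. acc=(acc<<6)|0x23=0x523, pending=0
Byte[9]=F0: 4-byte lead. pending=3, acc=0x0
Byte[10]=A8: continuation. acc=(acc<<6)|0x28=0x28, pending=2
Byte[11]=B3: continuation. acc=(acc<<6)|0x33=0xA33, pending=1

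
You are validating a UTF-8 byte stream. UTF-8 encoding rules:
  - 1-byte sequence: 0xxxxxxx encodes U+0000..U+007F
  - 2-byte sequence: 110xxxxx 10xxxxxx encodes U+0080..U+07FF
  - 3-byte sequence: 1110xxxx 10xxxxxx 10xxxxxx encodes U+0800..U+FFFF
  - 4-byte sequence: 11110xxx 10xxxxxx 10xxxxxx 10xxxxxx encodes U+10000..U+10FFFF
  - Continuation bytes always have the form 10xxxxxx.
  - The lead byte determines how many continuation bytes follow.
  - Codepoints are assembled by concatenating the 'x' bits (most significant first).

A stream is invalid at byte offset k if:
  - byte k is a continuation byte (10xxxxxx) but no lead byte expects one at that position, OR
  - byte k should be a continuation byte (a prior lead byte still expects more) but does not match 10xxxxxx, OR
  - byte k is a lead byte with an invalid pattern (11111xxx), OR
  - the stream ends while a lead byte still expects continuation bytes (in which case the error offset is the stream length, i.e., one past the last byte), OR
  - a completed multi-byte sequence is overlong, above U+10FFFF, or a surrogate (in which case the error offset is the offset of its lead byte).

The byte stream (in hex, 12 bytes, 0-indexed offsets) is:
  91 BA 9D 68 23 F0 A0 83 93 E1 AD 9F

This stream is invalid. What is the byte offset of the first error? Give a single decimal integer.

Answer: 0

Derivation:
Byte[0]=91: INVALID lead byte (not 0xxx/110x/1110/11110)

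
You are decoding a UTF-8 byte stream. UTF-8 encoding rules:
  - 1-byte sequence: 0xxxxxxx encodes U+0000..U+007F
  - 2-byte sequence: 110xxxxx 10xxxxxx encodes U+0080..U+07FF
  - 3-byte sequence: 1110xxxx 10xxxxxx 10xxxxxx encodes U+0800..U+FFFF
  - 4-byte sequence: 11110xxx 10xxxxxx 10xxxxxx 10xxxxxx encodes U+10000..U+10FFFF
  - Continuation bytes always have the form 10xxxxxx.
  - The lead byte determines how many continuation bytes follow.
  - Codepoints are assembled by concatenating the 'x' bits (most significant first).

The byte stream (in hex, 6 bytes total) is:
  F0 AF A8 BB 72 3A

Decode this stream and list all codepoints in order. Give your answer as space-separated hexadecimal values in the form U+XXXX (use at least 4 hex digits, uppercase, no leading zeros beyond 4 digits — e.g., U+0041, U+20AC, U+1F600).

Byte[0]=F0: 4-byte lead, need 3 cont bytes. acc=0x0
Byte[1]=AF: continuation. acc=(acc<<6)|0x2F=0x2F
Byte[2]=A8: continuation. acc=(acc<<6)|0x28=0xBE8
Byte[3]=BB: continuation. acc=(acc<<6)|0x3B=0x2FA3B
Completed: cp=U+2FA3B (starts at byte 0)
Byte[4]=72: 1-byte ASCII. cp=U+0072
Byte[5]=3A: 1-byte ASCII. cp=U+003A

Answer: U+2FA3B U+0072 U+003A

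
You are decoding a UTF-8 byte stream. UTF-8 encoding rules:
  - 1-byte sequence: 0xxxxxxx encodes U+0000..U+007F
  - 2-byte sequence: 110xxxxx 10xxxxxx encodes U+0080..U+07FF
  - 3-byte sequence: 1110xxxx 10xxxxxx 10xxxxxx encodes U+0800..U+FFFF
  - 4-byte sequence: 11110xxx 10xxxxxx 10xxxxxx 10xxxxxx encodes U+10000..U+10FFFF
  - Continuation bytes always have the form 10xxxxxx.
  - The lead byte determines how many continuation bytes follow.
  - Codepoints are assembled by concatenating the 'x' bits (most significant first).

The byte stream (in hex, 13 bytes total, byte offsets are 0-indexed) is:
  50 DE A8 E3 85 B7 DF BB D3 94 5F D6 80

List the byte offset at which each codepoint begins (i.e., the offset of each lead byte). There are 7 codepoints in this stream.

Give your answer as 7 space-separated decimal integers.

Answer: 0 1 3 6 8 10 11

Derivation:
Byte[0]=50: 1-byte ASCII. cp=U+0050
Byte[1]=DE: 2-byte lead, need 1 cont bytes. acc=0x1E
Byte[2]=A8: continuation. acc=(acc<<6)|0x28=0x7A8
Completed: cp=U+07A8 (starts at byte 1)
Byte[3]=E3: 3-byte lead, need 2 cont bytes. acc=0x3
Byte[4]=85: continuation. acc=(acc<<6)|0x05=0xC5
Byte[5]=B7: continuation. acc=(acc<<6)|0x37=0x3177
Completed: cp=U+3177 (starts at byte 3)
Byte[6]=DF: 2-byte lead, need 1 cont bytes. acc=0x1F
Byte[7]=BB: continuation. acc=(acc<<6)|0x3B=0x7FB
Completed: cp=U+07FB (starts at byte 6)
Byte[8]=D3: 2-byte lead, need 1 cont bytes. acc=0x13
Byte[9]=94: continuation. acc=(acc<<6)|0x14=0x4D4
Completed: cp=U+04D4 (starts at byte 8)
Byte[10]=5F: 1-byte ASCII. cp=U+005F
Byte[11]=D6: 2-byte lead, need 1 cont bytes. acc=0x16
Byte[12]=80: continuation. acc=(acc<<6)|0x00=0x580
Completed: cp=U+0580 (starts at byte 11)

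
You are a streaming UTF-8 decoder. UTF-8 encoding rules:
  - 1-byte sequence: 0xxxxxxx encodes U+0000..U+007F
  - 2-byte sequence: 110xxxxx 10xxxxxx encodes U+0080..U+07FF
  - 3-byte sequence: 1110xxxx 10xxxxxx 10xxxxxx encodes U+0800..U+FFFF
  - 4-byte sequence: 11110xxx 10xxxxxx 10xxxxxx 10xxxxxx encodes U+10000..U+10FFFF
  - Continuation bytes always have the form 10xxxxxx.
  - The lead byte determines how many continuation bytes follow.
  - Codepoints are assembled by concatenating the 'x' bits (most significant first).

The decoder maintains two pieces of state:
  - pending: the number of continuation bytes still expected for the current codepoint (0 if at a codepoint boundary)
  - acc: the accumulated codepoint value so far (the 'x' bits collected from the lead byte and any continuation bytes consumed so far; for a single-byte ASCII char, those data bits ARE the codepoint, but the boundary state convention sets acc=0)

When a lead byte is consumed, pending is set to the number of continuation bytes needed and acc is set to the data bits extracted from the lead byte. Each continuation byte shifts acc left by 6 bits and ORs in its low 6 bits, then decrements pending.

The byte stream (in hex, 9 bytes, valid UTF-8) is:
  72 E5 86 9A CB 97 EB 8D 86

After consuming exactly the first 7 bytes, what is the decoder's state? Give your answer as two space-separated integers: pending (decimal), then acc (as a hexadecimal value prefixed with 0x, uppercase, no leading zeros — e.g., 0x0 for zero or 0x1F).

Byte[0]=72: 1-byte. pending=0, acc=0x0
Byte[1]=E5: 3-byte lead. pending=2, acc=0x5
Byte[2]=86: continuation. acc=(acc<<6)|0x06=0x146, pending=1
Byte[3]=9A: continuation. acc=(acc<<6)|0x1A=0x519A, pending=0
Byte[4]=CB: 2-byte lead. pending=1, acc=0xB
Byte[5]=97: continuation. acc=(acc<<6)|0x17=0x2D7, pending=0
Byte[6]=EB: 3-byte lead. pending=2, acc=0xB

Answer: 2 0xB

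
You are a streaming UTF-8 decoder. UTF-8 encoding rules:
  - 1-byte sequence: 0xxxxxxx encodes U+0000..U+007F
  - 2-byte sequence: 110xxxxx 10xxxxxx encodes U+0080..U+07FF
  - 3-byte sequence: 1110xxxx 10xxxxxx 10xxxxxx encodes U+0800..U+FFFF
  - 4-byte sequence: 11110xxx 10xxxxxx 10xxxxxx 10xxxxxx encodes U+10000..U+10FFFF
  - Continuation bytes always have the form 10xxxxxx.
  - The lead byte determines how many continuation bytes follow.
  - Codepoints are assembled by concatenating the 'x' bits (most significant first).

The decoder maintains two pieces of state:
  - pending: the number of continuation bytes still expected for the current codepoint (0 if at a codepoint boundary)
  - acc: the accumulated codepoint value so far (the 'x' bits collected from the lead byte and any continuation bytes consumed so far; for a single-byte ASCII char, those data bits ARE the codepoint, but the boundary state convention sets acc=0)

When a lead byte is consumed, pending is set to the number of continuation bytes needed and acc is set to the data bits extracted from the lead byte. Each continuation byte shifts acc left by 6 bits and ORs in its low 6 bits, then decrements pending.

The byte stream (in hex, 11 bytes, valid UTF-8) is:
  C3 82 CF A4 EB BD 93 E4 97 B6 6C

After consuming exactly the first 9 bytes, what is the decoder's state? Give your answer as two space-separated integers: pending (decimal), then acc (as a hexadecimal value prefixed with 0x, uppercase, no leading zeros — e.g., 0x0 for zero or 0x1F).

Answer: 1 0x117

Derivation:
Byte[0]=C3: 2-byte lead. pending=1, acc=0x3
Byte[1]=82: continuation. acc=(acc<<6)|0x02=0xC2, pending=0
Byte[2]=CF: 2-byte lead. pending=1, acc=0xF
Byte[3]=A4: continuation. acc=(acc<<6)|0x24=0x3E4, pending=0
Byte[4]=EB: 3-byte lead. pending=2, acc=0xB
Byte[5]=BD: continuation. acc=(acc<<6)|0x3D=0x2FD, pending=1
Byte[6]=93: continuation. acc=(acc<<6)|0x13=0xBF53, pending=0
Byte[7]=E4: 3-byte lead. pending=2, acc=0x4
Byte[8]=97: continuation. acc=(acc<<6)|0x17=0x117, pending=1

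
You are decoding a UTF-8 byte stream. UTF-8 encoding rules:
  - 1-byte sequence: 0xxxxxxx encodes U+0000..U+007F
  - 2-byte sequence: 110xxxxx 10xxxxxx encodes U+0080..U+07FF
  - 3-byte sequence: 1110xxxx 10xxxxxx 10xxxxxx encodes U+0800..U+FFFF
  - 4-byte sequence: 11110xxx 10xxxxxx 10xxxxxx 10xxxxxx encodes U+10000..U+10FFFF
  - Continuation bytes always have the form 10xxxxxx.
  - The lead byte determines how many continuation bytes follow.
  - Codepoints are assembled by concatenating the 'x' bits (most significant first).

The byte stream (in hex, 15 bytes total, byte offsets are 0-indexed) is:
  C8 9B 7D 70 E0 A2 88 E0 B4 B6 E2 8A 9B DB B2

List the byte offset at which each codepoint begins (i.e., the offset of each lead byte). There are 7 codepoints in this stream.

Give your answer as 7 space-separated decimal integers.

Byte[0]=C8: 2-byte lead, need 1 cont bytes. acc=0x8
Byte[1]=9B: continuation. acc=(acc<<6)|0x1B=0x21B
Completed: cp=U+021B (starts at byte 0)
Byte[2]=7D: 1-byte ASCII. cp=U+007D
Byte[3]=70: 1-byte ASCII. cp=U+0070
Byte[4]=E0: 3-byte lead, need 2 cont bytes. acc=0x0
Byte[5]=A2: continuation. acc=(acc<<6)|0x22=0x22
Byte[6]=88: continuation. acc=(acc<<6)|0x08=0x888
Completed: cp=U+0888 (starts at byte 4)
Byte[7]=E0: 3-byte lead, need 2 cont bytes. acc=0x0
Byte[8]=B4: continuation. acc=(acc<<6)|0x34=0x34
Byte[9]=B6: continuation. acc=(acc<<6)|0x36=0xD36
Completed: cp=U+0D36 (starts at byte 7)
Byte[10]=E2: 3-byte lead, need 2 cont bytes. acc=0x2
Byte[11]=8A: continuation. acc=(acc<<6)|0x0A=0x8A
Byte[12]=9B: continuation. acc=(acc<<6)|0x1B=0x229B
Completed: cp=U+229B (starts at byte 10)
Byte[13]=DB: 2-byte lead, need 1 cont bytes. acc=0x1B
Byte[14]=B2: continuation. acc=(acc<<6)|0x32=0x6F2
Completed: cp=U+06F2 (starts at byte 13)

Answer: 0 2 3 4 7 10 13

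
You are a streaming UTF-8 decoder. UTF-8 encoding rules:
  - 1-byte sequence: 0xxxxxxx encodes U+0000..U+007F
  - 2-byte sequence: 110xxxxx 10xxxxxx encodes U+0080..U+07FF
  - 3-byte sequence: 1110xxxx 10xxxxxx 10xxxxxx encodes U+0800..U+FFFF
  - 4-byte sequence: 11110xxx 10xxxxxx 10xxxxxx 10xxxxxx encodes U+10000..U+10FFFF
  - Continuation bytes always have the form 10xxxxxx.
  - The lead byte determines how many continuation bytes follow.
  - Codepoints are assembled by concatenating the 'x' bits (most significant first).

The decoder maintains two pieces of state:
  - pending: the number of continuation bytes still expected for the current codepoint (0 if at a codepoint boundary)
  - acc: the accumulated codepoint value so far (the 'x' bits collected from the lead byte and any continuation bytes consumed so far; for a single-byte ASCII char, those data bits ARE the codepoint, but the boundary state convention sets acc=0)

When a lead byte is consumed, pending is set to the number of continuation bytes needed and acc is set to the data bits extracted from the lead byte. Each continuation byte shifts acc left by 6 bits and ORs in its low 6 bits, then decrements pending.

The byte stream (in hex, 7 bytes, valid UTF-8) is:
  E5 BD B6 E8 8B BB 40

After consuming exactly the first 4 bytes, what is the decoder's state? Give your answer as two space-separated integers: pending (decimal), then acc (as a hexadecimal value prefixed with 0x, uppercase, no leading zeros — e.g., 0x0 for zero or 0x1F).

Byte[0]=E5: 3-byte lead. pending=2, acc=0x5
Byte[1]=BD: continuation. acc=(acc<<6)|0x3D=0x17D, pending=1
Byte[2]=B6: continuation. acc=(acc<<6)|0x36=0x5F76, pending=0
Byte[3]=E8: 3-byte lead. pending=2, acc=0x8

Answer: 2 0x8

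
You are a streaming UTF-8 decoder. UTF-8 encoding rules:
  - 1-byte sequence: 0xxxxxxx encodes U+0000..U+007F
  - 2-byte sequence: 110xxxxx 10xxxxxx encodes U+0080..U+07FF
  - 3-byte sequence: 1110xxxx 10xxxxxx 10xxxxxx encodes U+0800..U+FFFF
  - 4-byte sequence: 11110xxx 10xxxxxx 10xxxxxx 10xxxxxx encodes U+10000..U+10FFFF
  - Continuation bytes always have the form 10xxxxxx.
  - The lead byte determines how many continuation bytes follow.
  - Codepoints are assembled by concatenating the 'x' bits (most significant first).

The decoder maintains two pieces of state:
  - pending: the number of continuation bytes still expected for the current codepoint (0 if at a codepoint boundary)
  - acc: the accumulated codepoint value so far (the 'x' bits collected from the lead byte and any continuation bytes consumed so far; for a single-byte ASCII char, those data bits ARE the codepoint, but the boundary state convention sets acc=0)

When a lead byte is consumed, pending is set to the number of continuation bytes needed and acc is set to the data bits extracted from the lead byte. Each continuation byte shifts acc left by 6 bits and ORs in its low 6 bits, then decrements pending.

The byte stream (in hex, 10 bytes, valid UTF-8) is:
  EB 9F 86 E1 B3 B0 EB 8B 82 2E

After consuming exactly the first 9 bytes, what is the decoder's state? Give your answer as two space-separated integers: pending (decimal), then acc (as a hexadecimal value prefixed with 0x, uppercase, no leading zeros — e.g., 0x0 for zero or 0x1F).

Answer: 0 0xB2C2

Derivation:
Byte[0]=EB: 3-byte lead. pending=2, acc=0xB
Byte[1]=9F: continuation. acc=(acc<<6)|0x1F=0x2DF, pending=1
Byte[2]=86: continuation. acc=(acc<<6)|0x06=0xB7C6, pending=0
Byte[3]=E1: 3-byte lead. pending=2, acc=0x1
Byte[4]=B3: continuation. acc=(acc<<6)|0x33=0x73, pending=1
Byte[5]=B0: continuation. acc=(acc<<6)|0x30=0x1CF0, pending=0
Byte[6]=EB: 3-byte lead. pending=2, acc=0xB
Byte[7]=8B: continuation. acc=(acc<<6)|0x0B=0x2CB, pending=1
Byte[8]=82: continuation. acc=(acc<<6)|0x02=0xB2C2, pending=0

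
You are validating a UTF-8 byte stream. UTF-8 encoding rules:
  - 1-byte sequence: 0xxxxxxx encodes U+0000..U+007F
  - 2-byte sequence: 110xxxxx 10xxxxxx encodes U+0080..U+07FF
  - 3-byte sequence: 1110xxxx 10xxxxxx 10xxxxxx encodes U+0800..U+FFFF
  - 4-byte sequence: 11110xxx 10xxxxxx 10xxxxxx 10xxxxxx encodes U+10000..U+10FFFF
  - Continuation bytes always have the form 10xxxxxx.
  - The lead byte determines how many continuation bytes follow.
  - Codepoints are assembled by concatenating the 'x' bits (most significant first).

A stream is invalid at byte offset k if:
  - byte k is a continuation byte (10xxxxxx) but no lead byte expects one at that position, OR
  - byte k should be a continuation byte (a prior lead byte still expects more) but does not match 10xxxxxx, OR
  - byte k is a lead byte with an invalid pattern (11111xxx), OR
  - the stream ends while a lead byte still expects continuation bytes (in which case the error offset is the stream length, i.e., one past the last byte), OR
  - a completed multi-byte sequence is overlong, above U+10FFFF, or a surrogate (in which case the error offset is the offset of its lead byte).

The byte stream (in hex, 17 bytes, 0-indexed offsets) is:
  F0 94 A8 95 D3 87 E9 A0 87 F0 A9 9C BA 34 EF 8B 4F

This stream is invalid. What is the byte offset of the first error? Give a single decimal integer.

Answer: 16

Derivation:
Byte[0]=F0: 4-byte lead, need 3 cont bytes. acc=0x0
Byte[1]=94: continuation. acc=(acc<<6)|0x14=0x14
Byte[2]=A8: continuation. acc=(acc<<6)|0x28=0x528
Byte[3]=95: continuation. acc=(acc<<6)|0x15=0x14A15
Completed: cp=U+14A15 (starts at byte 0)
Byte[4]=D3: 2-byte lead, need 1 cont bytes. acc=0x13
Byte[5]=87: continuation. acc=(acc<<6)|0x07=0x4C7
Completed: cp=U+04C7 (starts at byte 4)
Byte[6]=E9: 3-byte lead, need 2 cont bytes. acc=0x9
Byte[7]=A0: continuation. acc=(acc<<6)|0x20=0x260
Byte[8]=87: continuation. acc=(acc<<6)|0x07=0x9807
Completed: cp=U+9807 (starts at byte 6)
Byte[9]=F0: 4-byte lead, need 3 cont bytes. acc=0x0
Byte[10]=A9: continuation. acc=(acc<<6)|0x29=0x29
Byte[11]=9C: continuation. acc=(acc<<6)|0x1C=0xA5C
Byte[12]=BA: continuation. acc=(acc<<6)|0x3A=0x2973A
Completed: cp=U+2973A (starts at byte 9)
Byte[13]=34: 1-byte ASCII. cp=U+0034
Byte[14]=EF: 3-byte lead, need 2 cont bytes. acc=0xF
Byte[15]=8B: continuation. acc=(acc<<6)|0x0B=0x3CB
Byte[16]=4F: expected 10xxxxxx continuation. INVALID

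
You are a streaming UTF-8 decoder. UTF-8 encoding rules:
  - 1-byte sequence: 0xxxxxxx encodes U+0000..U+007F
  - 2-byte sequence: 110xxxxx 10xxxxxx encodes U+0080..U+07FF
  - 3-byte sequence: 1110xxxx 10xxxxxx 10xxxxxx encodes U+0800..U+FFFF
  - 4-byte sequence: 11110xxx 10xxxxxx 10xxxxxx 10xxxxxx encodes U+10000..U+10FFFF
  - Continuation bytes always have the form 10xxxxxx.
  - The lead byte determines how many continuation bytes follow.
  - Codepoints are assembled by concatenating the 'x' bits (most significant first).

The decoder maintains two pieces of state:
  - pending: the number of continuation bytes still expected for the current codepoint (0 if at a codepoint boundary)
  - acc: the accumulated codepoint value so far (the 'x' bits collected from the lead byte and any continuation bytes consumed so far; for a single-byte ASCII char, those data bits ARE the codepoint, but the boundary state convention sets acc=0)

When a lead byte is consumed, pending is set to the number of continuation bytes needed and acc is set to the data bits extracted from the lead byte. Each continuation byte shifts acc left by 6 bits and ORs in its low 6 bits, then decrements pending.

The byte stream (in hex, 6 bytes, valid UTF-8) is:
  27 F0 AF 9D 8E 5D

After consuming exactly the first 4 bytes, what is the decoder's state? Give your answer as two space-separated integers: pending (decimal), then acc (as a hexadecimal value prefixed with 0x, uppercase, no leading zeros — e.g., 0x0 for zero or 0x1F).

Byte[0]=27: 1-byte. pending=0, acc=0x0
Byte[1]=F0: 4-byte lead. pending=3, acc=0x0
Byte[2]=AF: continuation. acc=(acc<<6)|0x2F=0x2F, pending=2
Byte[3]=9D: continuation. acc=(acc<<6)|0x1D=0xBDD, pending=1

Answer: 1 0xBDD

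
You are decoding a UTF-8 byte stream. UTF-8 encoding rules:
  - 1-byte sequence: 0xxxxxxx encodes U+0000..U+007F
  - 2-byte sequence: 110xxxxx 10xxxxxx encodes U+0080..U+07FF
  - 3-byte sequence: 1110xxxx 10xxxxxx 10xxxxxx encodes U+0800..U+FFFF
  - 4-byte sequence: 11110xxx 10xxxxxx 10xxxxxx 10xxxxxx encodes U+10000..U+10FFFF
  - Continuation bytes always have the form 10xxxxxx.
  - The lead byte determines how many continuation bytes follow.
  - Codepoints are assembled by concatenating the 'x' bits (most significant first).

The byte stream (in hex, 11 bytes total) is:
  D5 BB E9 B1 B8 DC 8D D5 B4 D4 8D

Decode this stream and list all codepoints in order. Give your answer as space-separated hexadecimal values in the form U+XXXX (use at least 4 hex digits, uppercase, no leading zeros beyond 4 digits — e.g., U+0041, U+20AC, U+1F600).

Answer: U+057B U+9C78 U+070D U+0574 U+050D

Derivation:
Byte[0]=D5: 2-byte lead, need 1 cont bytes. acc=0x15
Byte[1]=BB: continuation. acc=(acc<<6)|0x3B=0x57B
Completed: cp=U+057B (starts at byte 0)
Byte[2]=E9: 3-byte lead, need 2 cont bytes. acc=0x9
Byte[3]=B1: continuation. acc=(acc<<6)|0x31=0x271
Byte[4]=B8: continuation. acc=(acc<<6)|0x38=0x9C78
Completed: cp=U+9C78 (starts at byte 2)
Byte[5]=DC: 2-byte lead, need 1 cont bytes. acc=0x1C
Byte[6]=8D: continuation. acc=(acc<<6)|0x0D=0x70D
Completed: cp=U+070D (starts at byte 5)
Byte[7]=D5: 2-byte lead, need 1 cont bytes. acc=0x15
Byte[8]=B4: continuation. acc=(acc<<6)|0x34=0x574
Completed: cp=U+0574 (starts at byte 7)
Byte[9]=D4: 2-byte lead, need 1 cont bytes. acc=0x14
Byte[10]=8D: continuation. acc=(acc<<6)|0x0D=0x50D
Completed: cp=U+050D (starts at byte 9)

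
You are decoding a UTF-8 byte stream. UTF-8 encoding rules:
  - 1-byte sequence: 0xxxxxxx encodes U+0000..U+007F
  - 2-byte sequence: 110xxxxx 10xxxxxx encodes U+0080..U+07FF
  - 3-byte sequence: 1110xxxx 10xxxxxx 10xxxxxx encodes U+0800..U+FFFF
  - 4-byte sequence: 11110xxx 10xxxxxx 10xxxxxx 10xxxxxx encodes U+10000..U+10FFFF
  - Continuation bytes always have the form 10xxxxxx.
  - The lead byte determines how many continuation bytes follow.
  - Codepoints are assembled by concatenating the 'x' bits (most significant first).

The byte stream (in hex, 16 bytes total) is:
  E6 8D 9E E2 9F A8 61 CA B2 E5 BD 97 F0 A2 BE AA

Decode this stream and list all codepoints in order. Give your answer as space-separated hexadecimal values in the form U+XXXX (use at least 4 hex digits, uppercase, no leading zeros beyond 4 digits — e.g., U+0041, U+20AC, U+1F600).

Byte[0]=E6: 3-byte lead, need 2 cont bytes. acc=0x6
Byte[1]=8D: continuation. acc=(acc<<6)|0x0D=0x18D
Byte[2]=9E: continuation. acc=(acc<<6)|0x1E=0x635E
Completed: cp=U+635E (starts at byte 0)
Byte[3]=E2: 3-byte lead, need 2 cont bytes. acc=0x2
Byte[4]=9F: continuation. acc=(acc<<6)|0x1F=0x9F
Byte[5]=A8: continuation. acc=(acc<<6)|0x28=0x27E8
Completed: cp=U+27E8 (starts at byte 3)
Byte[6]=61: 1-byte ASCII. cp=U+0061
Byte[7]=CA: 2-byte lead, need 1 cont bytes. acc=0xA
Byte[8]=B2: continuation. acc=(acc<<6)|0x32=0x2B2
Completed: cp=U+02B2 (starts at byte 7)
Byte[9]=E5: 3-byte lead, need 2 cont bytes. acc=0x5
Byte[10]=BD: continuation. acc=(acc<<6)|0x3D=0x17D
Byte[11]=97: continuation. acc=(acc<<6)|0x17=0x5F57
Completed: cp=U+5F57 (starts at byte 9)
Byte[12]=F0: 4-byte lead, need 3 cont bytes. acc=0x0
Byte[13]=A2: continuation. acc=(acc<<6)|0x22=0x22
Byte[14]=BE: continuation. acc=(acc<<6)|0x3E=0x8BE
Byte[15]=AA: continuation. acc=(acc<<6)|0x2A=0x22FAA
Completed: cp=U+22FAA (starts at byte 12)

Answer: U+635E U+27E8 U+0061 U+02B2 U+5F57 U+22FAA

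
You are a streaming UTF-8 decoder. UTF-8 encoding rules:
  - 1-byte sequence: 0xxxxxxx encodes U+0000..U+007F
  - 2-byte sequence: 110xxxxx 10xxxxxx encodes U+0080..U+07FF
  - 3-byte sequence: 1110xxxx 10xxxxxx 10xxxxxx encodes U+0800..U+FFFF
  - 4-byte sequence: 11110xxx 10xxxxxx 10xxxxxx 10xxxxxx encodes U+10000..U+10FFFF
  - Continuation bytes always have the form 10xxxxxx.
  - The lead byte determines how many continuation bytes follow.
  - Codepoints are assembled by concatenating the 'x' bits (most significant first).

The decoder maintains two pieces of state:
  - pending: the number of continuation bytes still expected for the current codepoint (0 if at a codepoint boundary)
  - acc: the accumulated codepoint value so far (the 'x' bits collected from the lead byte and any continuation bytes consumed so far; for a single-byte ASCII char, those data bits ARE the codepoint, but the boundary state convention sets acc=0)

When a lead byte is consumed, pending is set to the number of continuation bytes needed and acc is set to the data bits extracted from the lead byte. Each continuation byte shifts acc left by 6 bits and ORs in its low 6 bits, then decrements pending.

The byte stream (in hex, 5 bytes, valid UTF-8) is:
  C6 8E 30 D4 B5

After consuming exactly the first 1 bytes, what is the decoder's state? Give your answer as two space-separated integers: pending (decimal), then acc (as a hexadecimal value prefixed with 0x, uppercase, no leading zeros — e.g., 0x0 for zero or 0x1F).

Answer: 1 0x6

Derivation:
Byte[0]=C6: 2-byte lead. pending=1, acc=0x6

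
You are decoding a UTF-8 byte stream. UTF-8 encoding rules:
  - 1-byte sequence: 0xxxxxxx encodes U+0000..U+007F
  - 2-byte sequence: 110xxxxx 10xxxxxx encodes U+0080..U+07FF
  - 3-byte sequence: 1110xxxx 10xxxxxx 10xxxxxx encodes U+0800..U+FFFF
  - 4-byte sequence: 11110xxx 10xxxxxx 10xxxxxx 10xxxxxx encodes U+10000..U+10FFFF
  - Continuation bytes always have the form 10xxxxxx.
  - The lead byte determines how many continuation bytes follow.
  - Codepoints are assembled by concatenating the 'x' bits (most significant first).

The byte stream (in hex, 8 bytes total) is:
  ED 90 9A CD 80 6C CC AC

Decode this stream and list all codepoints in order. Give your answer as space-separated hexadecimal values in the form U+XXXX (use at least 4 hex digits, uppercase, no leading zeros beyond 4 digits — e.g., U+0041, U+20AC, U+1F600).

Answer: U+D41A U+0340 U+006C U+032C

Derivation:
Byte[0]=ED: 3-byte lead, need 2 cont bytes. acc=0xD
Byte[1]=90: continuation. acc=(acc<<6)|0x10=0x350
Byte[2]=9A: continuation. acc=(acc<<6)|0x1A=0xD41A
Completed: cp=U+D41A (starts at byte 0)
Byte[3]=CD: 2-byte lead, need 1 cont bytes. acc=0xD
Byte[4]=80: continuation. acc=(acc<<6)|0x00=0x340
Completed: cp=U+0340 (starts at byte 3)
Byte[5]=6C: 1-byte ASCII. cp=U+006C
Byte[6]=CC: 2-byte lead, need 1 cont bytes. acc=0xC
Byte[7]=AC: continuation. acc=(acc<<6)|0x2C=0x32C
Completed: cp=U+032C (starts at byte 6)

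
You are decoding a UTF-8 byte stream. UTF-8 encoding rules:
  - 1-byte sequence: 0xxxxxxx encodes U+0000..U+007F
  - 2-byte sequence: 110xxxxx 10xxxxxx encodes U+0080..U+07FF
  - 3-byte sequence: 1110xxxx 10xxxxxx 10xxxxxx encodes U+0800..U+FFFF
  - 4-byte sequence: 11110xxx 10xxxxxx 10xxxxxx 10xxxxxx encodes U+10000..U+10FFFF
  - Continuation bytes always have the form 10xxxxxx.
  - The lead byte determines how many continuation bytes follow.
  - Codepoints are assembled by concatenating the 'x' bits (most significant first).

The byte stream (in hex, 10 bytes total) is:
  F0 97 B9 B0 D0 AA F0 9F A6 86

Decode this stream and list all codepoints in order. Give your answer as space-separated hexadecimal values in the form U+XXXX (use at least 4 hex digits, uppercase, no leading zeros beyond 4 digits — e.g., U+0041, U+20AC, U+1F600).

Answer: U+17E70 U+042A U+1F986

Derivation:
Byte[0]=F0: 4-byte lead, need 3 cont bytes. acc=0x0
Byte[1]=97: continuation. acc=(acc<<6)|0x17=0x17
Byte[2]=B9: continuation. acc=(acc<<6)|0x39=0x5F9
Byte[3]=B0: continuation. acc=(acc<<6)|0x30=0x17E70
Completed: cp=U+17E70 (starts at byte 0)
Byte[4]=D0: 2-byte lead, need 1 cont bytes. acc=0x10
Byte[5]=AA: continuation. acc=(acc<<6)|0x2A=0x42A
Completed: cp=U+042A (starts at byte 4)
Byte[6]=F0: 4-byte lead, need 3 cont bytes. acc=0x0
Byte[7]=9F: continuation. acc=(acc<<6)|0x1F=0x1F
Byte[8]=A6: continuation. acc=(acc<<6)|0x26=0x7E6
Byte[9]=86: continuation. acc=(acc<<6)|0x06=0x1F986
Completed: cp=U+1F986 (starts at byte 6)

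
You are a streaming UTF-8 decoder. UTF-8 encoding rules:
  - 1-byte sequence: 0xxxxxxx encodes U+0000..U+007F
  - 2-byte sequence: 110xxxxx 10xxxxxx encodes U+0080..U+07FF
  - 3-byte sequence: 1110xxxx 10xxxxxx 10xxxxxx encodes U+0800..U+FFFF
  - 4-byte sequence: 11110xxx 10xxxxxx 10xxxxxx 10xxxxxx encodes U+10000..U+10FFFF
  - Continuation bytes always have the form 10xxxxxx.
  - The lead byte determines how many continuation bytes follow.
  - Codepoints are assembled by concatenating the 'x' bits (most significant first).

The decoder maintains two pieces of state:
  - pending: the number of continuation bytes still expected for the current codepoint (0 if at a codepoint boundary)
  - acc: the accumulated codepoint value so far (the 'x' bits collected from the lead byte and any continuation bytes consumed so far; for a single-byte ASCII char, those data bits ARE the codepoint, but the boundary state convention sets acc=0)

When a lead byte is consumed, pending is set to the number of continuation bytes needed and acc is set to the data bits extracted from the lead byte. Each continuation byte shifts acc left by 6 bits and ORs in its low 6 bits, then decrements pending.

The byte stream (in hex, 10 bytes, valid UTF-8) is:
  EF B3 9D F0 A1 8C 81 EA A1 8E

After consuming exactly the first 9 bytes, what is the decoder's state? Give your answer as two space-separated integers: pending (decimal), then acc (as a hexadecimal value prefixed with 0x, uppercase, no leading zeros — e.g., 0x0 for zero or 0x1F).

Byte[0]=EF: 3-byte lead. pending=2, acc=0xF
Byte[1]=B3: continuation. acc=(acc<<6)|0x33=0x3F3, pending=1
Byte[2]=9D: continuation. acc=(acc<<6)|0x1D=0xFCDD, pending=0
Byte[3]=F0: 4-byte lead. pending=3, acc=0x0
Byte[4]=A1: continuation. acc=(acc<<6)|0x21=0x21, pending=2
Byte[5]=8C: continuation. acc=(acc<<6)|0x0C=0x84C, pending=1
Byte[6]=81: continuation. acc=(acc<<6)|0x01=0x21301, pending=0
Byte[7]=EA: 3-byte lead. pending=2, acc=0xA
Byte[8]=A1: continuation. acc=(acc<<6)|0x21=0x2A1, pending=1

Answer: 1 0x2A1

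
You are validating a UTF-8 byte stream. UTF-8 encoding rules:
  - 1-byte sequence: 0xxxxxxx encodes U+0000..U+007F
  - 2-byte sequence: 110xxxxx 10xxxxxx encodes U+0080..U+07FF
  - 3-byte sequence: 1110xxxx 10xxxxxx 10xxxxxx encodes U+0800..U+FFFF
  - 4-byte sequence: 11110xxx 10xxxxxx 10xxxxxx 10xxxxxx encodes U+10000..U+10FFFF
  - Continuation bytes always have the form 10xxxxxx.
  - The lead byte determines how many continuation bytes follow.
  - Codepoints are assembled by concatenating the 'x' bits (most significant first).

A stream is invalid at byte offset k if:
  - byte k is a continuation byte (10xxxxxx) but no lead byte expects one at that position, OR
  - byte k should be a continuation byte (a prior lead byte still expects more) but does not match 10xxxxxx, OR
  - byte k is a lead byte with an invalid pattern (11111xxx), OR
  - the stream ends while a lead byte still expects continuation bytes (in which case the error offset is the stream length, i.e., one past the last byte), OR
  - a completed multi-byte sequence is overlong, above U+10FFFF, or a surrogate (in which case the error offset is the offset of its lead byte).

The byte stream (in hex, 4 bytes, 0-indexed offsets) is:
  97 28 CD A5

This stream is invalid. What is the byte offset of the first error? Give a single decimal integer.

Byte[0]=97: INVALID lead byte (not 0xxx/110x/1110/11110)

Answer: 0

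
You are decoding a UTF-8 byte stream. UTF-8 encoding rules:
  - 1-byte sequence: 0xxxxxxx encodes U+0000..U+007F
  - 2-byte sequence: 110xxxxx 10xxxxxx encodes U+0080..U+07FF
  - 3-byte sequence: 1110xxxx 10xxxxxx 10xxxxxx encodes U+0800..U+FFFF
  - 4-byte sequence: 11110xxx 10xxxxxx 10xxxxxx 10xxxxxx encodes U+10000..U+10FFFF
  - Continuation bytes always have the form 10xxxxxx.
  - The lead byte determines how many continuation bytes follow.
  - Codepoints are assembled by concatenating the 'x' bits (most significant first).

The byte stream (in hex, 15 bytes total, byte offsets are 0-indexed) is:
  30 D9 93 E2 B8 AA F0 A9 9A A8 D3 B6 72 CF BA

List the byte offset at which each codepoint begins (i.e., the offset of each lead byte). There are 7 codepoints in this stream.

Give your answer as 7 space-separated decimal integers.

Answer: 0 1 3 6 10 12 13

Derivation:
Byte[0]=30: 1-byte ASCII. cp=U+0030
Byte[1]=D9: 2-byte lead, need 1 cont bytes. acc=0x19
Byte[2]=93: continuation. acc=(acc<<6)|0x13=0x653
Completed: cp=U+0653 (starts at byte 1)
Byte[3]=E2: 3-byte lead, need 2 cont bytes. acc=0x2
Byte[4]=B8: continuation. acc=(acc<<6)|0x38=0xB8
Byte[5]=AA: continuation. acc=(acc<<6)|0x2A=0x2E2A
Completed: cp=U+2E2A (starts at byte 3)
Byte[6]=F0: 4-byte lead, need 3 cont bytes. acc=0x0
Byte[7]=A9: continuation. acc=(acc<<6)|0x29=0x29
Byte[8]=9A: continuation. acc=(acc<<6)|0x1A=0xA5A
Byte[9]=A8: continuation. acc=(acc<<6)|0x28=0x296A8
Completed: cp=U+296A8 (starts at byte 6)
Byte[10]=D3: 2-byte lead, need 1 cont bytes. acc=0x13
Byte[11]=B6: continuation. acc=(acc<<6)|0x36=0x4F6
Completed: cp=U+04F6 (starts at byte 10)
Byte[12]=72: 1-byte ASCII. cp=U+0072
Byte[13]=CF: 2-byte lead, need 1 cont bytes. acc=0xF
Byte[14]=BA: continuation. acc=(acc<<6)|0x3A=0x3FA
Completed: cp=U+03FA (starts at byte 13)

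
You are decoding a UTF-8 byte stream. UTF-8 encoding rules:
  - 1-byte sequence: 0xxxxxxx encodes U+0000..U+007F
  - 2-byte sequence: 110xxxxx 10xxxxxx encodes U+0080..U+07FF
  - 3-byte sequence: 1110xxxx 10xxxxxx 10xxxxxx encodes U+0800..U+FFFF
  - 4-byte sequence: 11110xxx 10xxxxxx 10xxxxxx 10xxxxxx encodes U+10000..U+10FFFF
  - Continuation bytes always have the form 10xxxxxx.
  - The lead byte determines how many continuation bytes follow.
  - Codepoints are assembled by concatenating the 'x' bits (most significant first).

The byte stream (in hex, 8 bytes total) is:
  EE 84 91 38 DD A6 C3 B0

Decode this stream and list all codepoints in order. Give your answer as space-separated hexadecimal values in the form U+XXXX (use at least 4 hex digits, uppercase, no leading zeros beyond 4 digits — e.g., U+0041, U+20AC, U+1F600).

Answer: U+E111 U+0038 U+0766 U+00F0

Derivation:
Byte[0]=EE: 3-byte lead, need 2 cont bytes. acc=0xE
Byte[1]=84: continuation. acc=(acc<<6)|0x04=0x384
Byte[2]=91: continuation. acc=(acc<<6)|0x11=0xE111
Completed: cp=U+E111 (starts at byte 0)
Byte[3]=38: 1-byte ASCII. cp=U+0038
Byte[4]=DD: 2-byte lead, need 1 cont bytes. acc=0x1D
Byte[5]=A6: continuation. acc=(acc<<6)|0x26=0x766
Completed: cp=U+0766 (starts at byte 4)
Byte[6]=C3: 2-byte lead, need 1 cont bytes. acc=0x3
Byte[7]=B0: continuation. acc=(acc<<6)|0x30=0xF0
Completed: cp=U+00F0 (starts at byte 6)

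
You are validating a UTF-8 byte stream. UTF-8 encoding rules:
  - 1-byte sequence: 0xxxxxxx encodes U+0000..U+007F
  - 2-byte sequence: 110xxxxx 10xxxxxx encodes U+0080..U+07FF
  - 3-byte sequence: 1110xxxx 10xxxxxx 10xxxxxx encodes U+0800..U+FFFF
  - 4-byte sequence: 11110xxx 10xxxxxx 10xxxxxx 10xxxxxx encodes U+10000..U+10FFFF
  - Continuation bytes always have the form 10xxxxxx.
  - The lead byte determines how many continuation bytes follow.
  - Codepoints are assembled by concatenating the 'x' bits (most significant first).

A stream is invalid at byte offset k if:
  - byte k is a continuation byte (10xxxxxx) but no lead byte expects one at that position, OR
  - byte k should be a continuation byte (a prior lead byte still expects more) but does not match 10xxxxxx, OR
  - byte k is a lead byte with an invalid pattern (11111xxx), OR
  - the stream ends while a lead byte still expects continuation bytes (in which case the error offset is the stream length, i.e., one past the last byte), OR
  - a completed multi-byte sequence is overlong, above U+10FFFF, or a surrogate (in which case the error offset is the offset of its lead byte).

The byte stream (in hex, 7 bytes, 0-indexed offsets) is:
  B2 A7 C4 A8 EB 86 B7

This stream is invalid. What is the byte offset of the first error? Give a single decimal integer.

Answer: 0

Derivation:
Byte[0]=B2: INVALID lead byte (not 0xxx/110x/1110/11110)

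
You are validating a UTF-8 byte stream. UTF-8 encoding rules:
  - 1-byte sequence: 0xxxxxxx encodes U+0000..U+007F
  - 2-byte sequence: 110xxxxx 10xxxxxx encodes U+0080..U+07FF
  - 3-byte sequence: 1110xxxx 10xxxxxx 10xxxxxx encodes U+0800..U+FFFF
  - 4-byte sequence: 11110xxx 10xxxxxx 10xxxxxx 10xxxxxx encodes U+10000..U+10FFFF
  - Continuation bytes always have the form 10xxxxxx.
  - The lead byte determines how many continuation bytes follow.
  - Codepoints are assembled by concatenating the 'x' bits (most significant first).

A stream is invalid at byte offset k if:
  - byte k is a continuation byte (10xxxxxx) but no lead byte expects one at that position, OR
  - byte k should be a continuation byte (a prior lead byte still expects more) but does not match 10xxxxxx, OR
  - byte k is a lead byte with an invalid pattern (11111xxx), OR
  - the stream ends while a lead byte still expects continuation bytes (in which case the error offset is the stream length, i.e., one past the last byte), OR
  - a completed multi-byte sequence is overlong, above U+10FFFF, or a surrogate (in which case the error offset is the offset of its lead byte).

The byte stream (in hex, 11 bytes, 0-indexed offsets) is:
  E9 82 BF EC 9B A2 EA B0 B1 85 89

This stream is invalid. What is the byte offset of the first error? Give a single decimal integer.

Byte[0]=E9: 3-byte lead, need 2 cont bytes. acc=0x9
Byte[1]=82: continuation. acc=(acc<<6)|0x02=0x242
Byte[2]=BF: continuation. acc=(acc<<6)|0x3F=0x90BF
Completed: cp=U+90BF (starts at byte 0)
Byte[3]=EC: 3-byte lead, need 2 cont bytes. acc=0xC
Byte[4]=9B: continuation. acc=(acc<<6)|0x1B=0x31B
Byte[5]=A2: continuation. acc=(acc<<6)|0x22=0xC6E2
Completed: cp=U+C6E2 (starts at byte 3)
Byte[6]=EA: 3-byte lead, need 2 cont bytes. acc=0xA
Byte[7]=B0: continuation. acc=(acc<<6)|0x30=0x2B0
Byte[8]=B1: continuation. acc=(acc<<6)|0x31=0xAC31
Completed: cp=U+AC31 (starts at byte 6)
Byte[9]=85: INVALID lead byte (not 0xxx/110x/1110/11110)

Answer: 9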